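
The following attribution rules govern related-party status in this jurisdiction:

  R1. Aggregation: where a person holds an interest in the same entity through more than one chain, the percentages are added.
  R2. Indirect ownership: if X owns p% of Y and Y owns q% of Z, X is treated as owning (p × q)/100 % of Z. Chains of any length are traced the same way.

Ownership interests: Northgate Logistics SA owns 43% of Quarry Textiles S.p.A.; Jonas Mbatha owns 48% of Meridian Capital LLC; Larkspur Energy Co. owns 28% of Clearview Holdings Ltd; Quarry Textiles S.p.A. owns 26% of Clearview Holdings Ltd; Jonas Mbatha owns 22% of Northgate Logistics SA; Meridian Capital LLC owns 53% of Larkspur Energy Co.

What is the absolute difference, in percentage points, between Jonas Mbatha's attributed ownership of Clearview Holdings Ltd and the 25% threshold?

Chain via Northgate Logistics SA → Quarry Textiles S.p.A. (R2): 22% × 43% × 26% = 2.4596% of Clearview Holdings Ltd.
Chain via Meridian Capital LLC → Larkspur Energy Co. (R2): 48% × 53% × 28% = 7.1232% of Clearview Holdings Ltd.
Aggregating (R1): 2.4596% + 7.1232% = 9.5828%.
9.5828% falls short of the 25% threshold by 15.4172 percentage points.

15.4172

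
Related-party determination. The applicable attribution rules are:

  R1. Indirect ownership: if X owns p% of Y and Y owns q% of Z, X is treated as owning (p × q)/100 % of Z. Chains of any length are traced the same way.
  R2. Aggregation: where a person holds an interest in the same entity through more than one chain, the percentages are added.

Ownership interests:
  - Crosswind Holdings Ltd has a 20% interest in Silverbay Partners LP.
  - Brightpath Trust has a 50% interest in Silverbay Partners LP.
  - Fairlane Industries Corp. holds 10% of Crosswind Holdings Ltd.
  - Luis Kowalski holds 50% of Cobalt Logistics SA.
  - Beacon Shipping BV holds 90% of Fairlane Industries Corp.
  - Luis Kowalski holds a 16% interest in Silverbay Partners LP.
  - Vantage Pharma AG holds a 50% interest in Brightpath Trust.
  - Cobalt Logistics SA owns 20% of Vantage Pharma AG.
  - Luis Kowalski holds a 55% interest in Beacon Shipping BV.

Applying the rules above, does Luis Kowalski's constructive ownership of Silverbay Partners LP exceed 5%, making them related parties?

Chain via Beacon Shipping BV → Fairlane Industries Corp. → Crosswind Holdings Ltd (R1): 55% × 90% × 10% × 20% = 0.99% of Silverbay Partners LP.
Chain via Cobalt Logistics SA → Vantage Pharma AG → Brightpath Trust (R1): 50% × 20% × 50% × 50% = 2.5% of Silverbay Partners LP.
Direct interest in Silverbay Partners LP: 16%.
Aggregating (R2): 0.99% + 2.5% + 16% = 19.49%.
19.49% exceeds the 5% threshold, so Luis is a related party to Silverbay Partners LP.

Yes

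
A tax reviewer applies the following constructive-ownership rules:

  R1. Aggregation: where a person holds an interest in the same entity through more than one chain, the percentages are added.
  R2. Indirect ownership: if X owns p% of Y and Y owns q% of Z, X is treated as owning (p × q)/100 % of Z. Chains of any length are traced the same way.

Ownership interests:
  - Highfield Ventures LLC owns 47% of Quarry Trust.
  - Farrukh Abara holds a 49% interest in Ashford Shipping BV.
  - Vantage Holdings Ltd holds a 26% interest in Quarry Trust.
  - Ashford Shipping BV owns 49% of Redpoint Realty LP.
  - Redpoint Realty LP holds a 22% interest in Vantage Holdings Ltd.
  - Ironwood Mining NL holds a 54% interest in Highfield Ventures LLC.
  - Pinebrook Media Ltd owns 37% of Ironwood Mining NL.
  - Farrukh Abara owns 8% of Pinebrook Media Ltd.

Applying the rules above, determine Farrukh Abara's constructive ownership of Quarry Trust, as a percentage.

2.12462%

Chain via Pinebrook Media Ltd → Ironwood Mining NL → Highfield Ventures LLC (R2): 8% × 37% × 54% × 47% = 0.751248% of Quarry Trust.
Chain via Ashford Shipping BV → Redpoint Realty LP → Vantage Holdings Ltd (R2): 49% × 49% × 22% × 26% = 1.373372% of Quarry Trust.
Aggregating (R1): 0.751248% + 1.373372% = 2.12462%.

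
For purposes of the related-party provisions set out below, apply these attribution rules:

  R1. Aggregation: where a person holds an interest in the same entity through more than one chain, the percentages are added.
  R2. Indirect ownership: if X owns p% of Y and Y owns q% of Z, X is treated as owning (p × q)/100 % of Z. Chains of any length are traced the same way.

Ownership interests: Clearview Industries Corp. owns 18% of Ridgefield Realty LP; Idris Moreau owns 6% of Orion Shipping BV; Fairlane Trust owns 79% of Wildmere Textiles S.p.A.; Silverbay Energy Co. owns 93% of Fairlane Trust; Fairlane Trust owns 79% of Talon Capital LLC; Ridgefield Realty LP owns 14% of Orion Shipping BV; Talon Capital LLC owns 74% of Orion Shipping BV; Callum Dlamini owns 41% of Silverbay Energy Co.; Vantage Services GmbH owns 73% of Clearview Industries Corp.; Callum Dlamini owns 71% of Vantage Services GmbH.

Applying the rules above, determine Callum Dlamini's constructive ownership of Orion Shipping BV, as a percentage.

Chain via Vantage Services GmbH → Clearview Industries Corp. → Ridgefield Realty LP (R2): 71% × 73% × 18% × 14% = 1.306116% of Orion Shipping BV.
Chain via Silverbay Energy Co. → Fairlane Trust → Talon Capital LLC (R2): 41% × 93% × 79% × 74% = 22.290798% of Orion Shipping BV.
Aggregating (R1): 1.306116% + 22.290798% = 23.596914%.

23.596914%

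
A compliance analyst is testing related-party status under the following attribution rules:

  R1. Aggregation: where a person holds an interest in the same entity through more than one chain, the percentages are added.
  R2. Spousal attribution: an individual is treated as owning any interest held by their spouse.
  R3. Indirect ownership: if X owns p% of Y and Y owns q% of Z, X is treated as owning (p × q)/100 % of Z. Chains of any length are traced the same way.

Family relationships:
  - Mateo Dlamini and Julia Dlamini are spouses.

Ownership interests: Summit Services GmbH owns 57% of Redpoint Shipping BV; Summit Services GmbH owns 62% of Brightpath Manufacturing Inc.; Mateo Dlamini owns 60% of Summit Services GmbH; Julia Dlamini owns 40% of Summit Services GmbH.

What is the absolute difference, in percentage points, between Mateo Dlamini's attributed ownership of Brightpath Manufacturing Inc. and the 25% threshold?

37

By spousal attribution (R2), Mateo Dlamini is treated as also owning Julia Dlamini's interest in Summit Services GmbH, giving 60% + 40% = 100%.
Chain via Summit Services GmbH (R3): 100% × 62% = 62% of Brightpath Manufacturing Inc.
62% exceeds the 25% threshold by 37 percentage points.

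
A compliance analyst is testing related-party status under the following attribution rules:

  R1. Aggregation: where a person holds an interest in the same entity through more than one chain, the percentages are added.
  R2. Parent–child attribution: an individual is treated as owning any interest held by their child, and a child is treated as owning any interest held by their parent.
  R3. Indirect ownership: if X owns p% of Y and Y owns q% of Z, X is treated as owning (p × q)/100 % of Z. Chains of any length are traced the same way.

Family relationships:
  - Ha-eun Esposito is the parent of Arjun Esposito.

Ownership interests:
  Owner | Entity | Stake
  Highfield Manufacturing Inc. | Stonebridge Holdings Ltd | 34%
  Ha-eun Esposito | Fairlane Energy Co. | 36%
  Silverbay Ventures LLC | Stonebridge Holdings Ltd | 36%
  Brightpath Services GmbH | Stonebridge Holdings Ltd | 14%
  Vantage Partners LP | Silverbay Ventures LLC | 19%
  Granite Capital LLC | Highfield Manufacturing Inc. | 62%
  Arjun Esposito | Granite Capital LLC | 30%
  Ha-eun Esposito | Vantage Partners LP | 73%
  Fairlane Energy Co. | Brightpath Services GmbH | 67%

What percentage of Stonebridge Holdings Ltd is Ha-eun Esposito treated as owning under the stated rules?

14.694%

By parent–child attribution (R2), Ha-eun Esposito is treated as owning Arjun Esposito's 30% interest in Granite Capital LLC.
Chain via Fairlane Energy Co. → Brightpath Services GmbH (R3): 36% × 67% × 14% = 3.3768% of Stonebridge Holdings Ltd.
Chain via Vantage Partners LP → Silverbay Ventures LLC (R3): 73% × 19% × 36% = 4.9932% of Stonebridge Holdings Ltd.
Chain via Granite Capital LLC → Highfield Manufacturing Inc. (R3): 30% × 62% × 34% = 6.324% of Stonebridge Holdings Ltd.
Aggregating (R1): 3.3768% + 4.9932% + 6.324% = 14.694%.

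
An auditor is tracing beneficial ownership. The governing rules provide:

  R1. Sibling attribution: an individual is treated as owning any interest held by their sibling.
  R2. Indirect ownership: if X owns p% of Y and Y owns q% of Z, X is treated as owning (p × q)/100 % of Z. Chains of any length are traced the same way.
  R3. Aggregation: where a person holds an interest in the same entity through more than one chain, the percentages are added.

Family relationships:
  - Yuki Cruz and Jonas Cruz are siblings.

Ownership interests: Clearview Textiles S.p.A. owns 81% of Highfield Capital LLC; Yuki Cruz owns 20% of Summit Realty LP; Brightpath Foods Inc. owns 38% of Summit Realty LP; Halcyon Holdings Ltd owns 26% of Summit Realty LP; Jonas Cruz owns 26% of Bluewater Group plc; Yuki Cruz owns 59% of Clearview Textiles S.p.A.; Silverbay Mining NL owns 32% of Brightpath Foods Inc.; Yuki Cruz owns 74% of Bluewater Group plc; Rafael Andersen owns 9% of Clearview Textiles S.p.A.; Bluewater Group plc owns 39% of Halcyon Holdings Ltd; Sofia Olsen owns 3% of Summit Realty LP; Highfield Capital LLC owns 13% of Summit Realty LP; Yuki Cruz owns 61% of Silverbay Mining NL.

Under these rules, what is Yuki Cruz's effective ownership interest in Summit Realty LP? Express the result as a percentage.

By sibling attribution (R1), Yuki Cruz is treated as also owning Jonas Cruz's interest in Bluewater Group plc, giving 74% + 26% = 100%.
Chain via Bluewater Group plc → Halcyon Holdings Ltd (R2): 100% × 39% × 26% = 10.14% of Summit Realty LP.
Chain via Clearview Textiles S.p.A. → Highfield Capital LLC (R2): 59% × 81% × 13% = 6.2127% of Summit Realty LP.
Chain via Silverbay Mining NL → Brightpath Foods Inc. (R2): 61% × 32% × 38% = 7.4176% of Summit Realty LP.
Direct interest in Summit Realty LP: 20%.
Aggregating (R3): 10.14% + 6.2127% + 7.4176% + 20% = 43.7703%.

43.7703%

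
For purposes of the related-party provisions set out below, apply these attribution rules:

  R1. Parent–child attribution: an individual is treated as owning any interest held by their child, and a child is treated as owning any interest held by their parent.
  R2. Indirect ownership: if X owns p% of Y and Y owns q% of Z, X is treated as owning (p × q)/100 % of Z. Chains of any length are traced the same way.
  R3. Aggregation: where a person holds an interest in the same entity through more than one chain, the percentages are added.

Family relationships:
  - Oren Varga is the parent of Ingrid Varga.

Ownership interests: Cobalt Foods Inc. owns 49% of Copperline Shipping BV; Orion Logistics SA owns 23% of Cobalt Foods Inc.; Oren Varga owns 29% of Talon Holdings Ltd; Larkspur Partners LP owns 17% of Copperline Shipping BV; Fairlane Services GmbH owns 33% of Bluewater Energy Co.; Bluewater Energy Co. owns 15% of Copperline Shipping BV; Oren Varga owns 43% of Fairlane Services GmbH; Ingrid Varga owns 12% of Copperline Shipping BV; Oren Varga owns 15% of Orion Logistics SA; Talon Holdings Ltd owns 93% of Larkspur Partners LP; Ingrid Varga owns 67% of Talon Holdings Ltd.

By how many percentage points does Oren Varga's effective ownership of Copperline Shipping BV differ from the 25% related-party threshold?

5.9966

By parent–child attribution (R1), Oren Varga is treated as also owning Ingrid Varga's interest in Talon Holdings Ltd, giving 29% + 67% = 96%.
By parent–child attribution (R1), Oren Varga is treated as owning Ingrid Varga's 12% interest in Copperline Shipping BV.
Chain via Fairlane Services GmbH → Bluewater Energy Co. (R2): 43% × 33% × 15% = 2.1285% of Copperline Shipping BV.
Chain via Orion Logistics SA → Cobalt Foods Inc. (R2): 15% × 23% × 49% = 1.6905% of Copperline Shipping BV.
Chain via Talon Holdings Ltd → Larkspur Partners LP (R2): 96% × 93% × 17% = 15.1776% of Copperline Shipping BV.
Direct interest in Copperline Shipping BV: 12%.
Aggregating (R3): 2.1285% + 1.6905% + 15.1776% + 12% = 30.9966%.
30.9966% exceeds the 25% threshold by 5.9966 percentage points.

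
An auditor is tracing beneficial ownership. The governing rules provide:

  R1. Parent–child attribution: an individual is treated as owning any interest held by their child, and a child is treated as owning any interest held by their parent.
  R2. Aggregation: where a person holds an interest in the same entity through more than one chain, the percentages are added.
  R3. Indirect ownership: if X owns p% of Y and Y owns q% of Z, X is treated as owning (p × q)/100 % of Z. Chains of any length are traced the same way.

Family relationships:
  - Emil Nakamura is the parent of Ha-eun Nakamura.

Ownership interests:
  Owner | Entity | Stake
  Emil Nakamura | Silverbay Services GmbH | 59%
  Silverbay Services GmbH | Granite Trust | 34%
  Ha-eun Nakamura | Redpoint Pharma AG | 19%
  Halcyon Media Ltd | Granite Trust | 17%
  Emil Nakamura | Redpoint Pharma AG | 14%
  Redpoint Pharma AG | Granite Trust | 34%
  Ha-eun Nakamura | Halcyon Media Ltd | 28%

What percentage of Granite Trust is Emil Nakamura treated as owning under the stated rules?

By parent–child attribution (R1), Emil Nakamura is treated as also owning Ha-eun Nakamura's interest in Redpoint Pharma AG, giving 14% + 19% = 33%.
By parent–child attribution (R1), Emil Nakamura is treated as owning Ha-eun Nakamura's 28% interest in Halcyon Media Ltd.
Chain via Silverbay Services GmbH (R3): 59% × 34% = 20.06% of Granite Trust.
Chain via Redpoint Pharma AG (R3): 33% × 34% = 11.22% of Granite Trust.
Chain via Halcyon Media Ltd (R3): 28% × 17% = 4.76% of Granite Trust.
Aggregating (R2): 20.06% + 11.22% + 4.76% = 36.04%.

36.04%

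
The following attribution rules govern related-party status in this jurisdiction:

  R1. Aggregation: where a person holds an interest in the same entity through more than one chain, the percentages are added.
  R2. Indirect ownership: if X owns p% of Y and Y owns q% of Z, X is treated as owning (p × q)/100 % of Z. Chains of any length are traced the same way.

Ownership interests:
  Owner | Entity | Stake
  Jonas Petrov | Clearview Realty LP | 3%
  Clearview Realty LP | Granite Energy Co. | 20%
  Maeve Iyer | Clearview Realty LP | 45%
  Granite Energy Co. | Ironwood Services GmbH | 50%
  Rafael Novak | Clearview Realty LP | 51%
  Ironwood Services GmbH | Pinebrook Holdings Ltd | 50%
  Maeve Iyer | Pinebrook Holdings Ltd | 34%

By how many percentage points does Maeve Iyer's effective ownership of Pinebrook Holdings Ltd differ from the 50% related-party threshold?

Chain via Clearview Realty LP → Granite Energy Co. → Ironwood Services GmbH (R2): 45% × 20% × 50% × 50% = 2.25% of Pinebrook Holdings Ltd.
Direct interest in Pinebrook Holdings Ltd: 34%.
Aggregating (R1): 2.25% + 34% = 36.25%.
36.25% falls short of the 50% threshold by 13.75 percentage points.

13.75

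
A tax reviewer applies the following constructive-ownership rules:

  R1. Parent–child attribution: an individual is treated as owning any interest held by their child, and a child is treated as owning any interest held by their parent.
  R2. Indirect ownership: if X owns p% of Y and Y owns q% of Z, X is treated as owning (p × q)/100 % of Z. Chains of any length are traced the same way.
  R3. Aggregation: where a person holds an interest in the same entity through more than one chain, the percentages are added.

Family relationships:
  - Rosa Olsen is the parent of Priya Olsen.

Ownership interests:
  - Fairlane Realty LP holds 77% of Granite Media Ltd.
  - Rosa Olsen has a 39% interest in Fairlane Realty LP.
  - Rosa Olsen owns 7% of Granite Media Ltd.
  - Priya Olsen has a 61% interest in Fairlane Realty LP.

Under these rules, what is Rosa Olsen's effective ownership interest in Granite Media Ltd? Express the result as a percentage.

By parent–child attribution (R1), Rosa Olsen is treated as also owning Priya Olsen's interest in Fairlane Realty LP, giving 39% + 61% = 100%.
Chain via Fairlane Realty LP (R2): 100% × 77% = 77% of Granite Media Ltd.
Direct interest in Granite Media Ltd: 7%.
Aggregating (R3): 77% + 7% = 84%.

84%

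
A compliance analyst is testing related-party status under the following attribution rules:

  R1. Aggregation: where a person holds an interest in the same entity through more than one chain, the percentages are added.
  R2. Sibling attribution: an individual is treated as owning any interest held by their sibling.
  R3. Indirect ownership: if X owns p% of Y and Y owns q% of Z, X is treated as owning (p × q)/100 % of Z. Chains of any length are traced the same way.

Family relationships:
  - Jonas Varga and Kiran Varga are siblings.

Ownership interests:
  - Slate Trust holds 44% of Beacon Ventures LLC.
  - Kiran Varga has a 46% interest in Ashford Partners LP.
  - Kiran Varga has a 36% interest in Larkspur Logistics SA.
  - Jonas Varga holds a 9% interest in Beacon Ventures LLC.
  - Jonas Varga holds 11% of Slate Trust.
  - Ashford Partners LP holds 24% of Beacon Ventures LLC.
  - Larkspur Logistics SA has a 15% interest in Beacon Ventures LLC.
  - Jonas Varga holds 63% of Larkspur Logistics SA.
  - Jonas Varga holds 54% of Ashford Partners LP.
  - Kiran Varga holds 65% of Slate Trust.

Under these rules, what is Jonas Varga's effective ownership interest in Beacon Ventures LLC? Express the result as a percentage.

81.29%

By sibling attribution (R2), Jonas Varga is treated as also owning Kiran Varga's interest in Slate Trust, giving 11% + 65% = 76%.
By sibling attribution (R2), Jonas Varga is treated as also owning Kiran Varga's interest in Larkspur Logistics SA, giving 63% + 36% = 99%.
By sibling attribution (R2), Jonas Varga is treated as also owning Kiran Varga's interest in Ashford Partners LP, giving 54% + 46% = 100%.
Chain via Slate Trust (R3): 76% × 44% = 33.44% of Beacon Ventures LLC.
Chain via Larkspur Logistics SA (R3): 99% × 15% = 14.85% of Beacon Ventures LLC.
Chain via Ashford Partners LP (R3): 100% × 24% = 24% of Beacon Ventures LLC.
Direct interest in Beacon Ventures LLC: 9%.
Aggregating (R1): 33.44% + 14.85% + 24% + 9% = 81.29%.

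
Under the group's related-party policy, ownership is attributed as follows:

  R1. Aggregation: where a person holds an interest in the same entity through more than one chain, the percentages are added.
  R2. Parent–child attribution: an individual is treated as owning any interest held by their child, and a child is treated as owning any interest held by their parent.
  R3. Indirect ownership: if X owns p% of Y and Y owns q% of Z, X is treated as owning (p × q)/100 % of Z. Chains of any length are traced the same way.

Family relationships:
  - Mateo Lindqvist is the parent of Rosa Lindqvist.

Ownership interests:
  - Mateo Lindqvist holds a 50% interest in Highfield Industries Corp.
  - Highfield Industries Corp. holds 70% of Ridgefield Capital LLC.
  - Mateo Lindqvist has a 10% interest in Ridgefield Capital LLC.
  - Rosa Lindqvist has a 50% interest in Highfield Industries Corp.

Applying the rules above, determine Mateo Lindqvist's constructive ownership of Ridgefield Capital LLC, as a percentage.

80%

By parent–child attribution (R2), Mateo Lindqvist is treated as also owning Rosa Lindqvist's interest in Highfield Industries Corp, giving 50% + 50% = 100%.
Chain via Highfield Industries Corp. (R3): 100% × 70% = 70% of Ridgefield Capital LLC.
Direct interest in Ridgefield Capital LLC: 10%.
Aggregating (R1): 70% + 10% = 80%.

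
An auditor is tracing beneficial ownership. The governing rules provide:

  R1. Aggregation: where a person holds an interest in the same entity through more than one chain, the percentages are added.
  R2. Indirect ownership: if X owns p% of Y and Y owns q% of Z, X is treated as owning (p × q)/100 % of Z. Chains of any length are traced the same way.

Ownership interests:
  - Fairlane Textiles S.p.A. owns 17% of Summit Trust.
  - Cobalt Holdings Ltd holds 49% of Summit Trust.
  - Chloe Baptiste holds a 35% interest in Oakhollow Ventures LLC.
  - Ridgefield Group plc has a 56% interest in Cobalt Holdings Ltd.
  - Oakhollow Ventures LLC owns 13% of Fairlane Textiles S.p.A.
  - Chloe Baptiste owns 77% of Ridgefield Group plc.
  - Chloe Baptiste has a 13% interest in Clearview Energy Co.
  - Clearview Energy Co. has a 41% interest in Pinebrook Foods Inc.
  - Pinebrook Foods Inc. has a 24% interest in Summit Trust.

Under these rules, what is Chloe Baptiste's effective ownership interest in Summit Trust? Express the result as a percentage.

Chain via Clearview Energy Co. → Pinebrook Foods Inc. (R2): 13% × 41% × 24% = 1.2792% of Summit Trust.
Chain via Ridgefield Group plc → Cobalt Holdings Ltd (R2): 77% × 56% × 49% = 21.1288% of Summit Trust.
Chain via Oakhollow Ventures LLC → Fairlane Textiles S.p.A. (R2): 35% × 13% × 17% = 0.7735% of Summit Trust.
Aggregating (R1): 1.2792% + 21.1288% + 0.7735% = 23.1815%.

23.1815%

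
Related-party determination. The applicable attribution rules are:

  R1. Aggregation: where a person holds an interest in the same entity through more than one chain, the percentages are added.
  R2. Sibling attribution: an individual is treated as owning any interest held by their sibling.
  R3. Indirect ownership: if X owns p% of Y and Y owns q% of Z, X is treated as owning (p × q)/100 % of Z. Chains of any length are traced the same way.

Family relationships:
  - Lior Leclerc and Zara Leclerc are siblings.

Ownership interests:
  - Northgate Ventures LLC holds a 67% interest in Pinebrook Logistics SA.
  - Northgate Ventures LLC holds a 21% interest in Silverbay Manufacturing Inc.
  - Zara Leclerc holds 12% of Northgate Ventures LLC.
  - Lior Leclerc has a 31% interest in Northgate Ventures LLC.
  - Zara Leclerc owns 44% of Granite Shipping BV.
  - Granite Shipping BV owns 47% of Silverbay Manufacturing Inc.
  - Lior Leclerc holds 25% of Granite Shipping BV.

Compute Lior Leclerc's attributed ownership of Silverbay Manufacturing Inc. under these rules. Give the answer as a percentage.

41.46%

By sibling attribution (R2), Lior Leclerc is treated as also owning Zara Leclerc's interest in Northgate Ventures LLC, giving 31% + 12% = 43%.
By sibling attribution (R2), Lior Leclerc is treated as also owning Zara Leclerc's interest in Granite Shipping BV, giving 25% + 44% = 69%.
Chain via Northgate Ventures LLC (R3): 43% × 21% = 9.03% of Silverbay Manufacturing Inc.
Chain via Granite Shipping BV (R3): 69% × 47% = 32.43% of Silverbay Manufacturing Inc.
Aggregating (R1): 9.03% + 32.43% = 41.46%.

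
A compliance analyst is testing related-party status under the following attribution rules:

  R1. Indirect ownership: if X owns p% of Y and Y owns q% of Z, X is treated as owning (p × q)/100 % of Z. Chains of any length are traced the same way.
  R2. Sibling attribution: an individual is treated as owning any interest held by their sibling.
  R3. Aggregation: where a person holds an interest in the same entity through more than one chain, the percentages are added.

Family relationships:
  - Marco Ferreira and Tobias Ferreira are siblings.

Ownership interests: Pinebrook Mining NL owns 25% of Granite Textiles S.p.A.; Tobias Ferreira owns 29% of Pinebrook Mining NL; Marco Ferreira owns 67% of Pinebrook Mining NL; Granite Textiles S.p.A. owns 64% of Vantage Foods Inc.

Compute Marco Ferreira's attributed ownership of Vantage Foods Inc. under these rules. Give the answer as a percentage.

15.36%

By sibling attribution (R2), Marco Ferreira is treated as also owning Tobias Ferreira's interest in Pinebrook Mining NL, giving 67% + 29% = 96%.
Chain via Pinebrook Mining NL → Granite Textiles S.p.A. (R1): 96% × 25% × 64% = 15.36% of Vantage Foods Inc.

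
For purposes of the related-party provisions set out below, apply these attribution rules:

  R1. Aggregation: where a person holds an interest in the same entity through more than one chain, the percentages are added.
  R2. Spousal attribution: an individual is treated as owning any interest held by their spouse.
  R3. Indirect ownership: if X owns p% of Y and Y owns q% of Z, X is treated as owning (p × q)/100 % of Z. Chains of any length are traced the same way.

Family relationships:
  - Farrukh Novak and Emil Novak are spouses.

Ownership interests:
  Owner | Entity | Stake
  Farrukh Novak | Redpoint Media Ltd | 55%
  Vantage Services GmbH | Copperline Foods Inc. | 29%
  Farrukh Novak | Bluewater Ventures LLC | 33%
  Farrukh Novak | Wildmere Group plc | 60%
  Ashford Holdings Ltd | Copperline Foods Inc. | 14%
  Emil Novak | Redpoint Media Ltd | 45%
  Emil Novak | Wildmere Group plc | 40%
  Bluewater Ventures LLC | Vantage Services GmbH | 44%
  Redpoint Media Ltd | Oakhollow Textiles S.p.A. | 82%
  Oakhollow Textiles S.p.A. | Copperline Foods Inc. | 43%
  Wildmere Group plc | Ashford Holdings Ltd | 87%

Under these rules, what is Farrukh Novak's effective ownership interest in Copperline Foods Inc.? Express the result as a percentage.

By spousal attribution (R2), Farrukh Novak is treated as also owning Emil Novak's interest in Wildmere Group plc, giving 60% + 40% = 100%.
By spousal attribution (R2), Farrukh Novak is treated as also owning Emil Novak's interest in Redpoint Media Ltd, giving 55% + 45% = 100%.
Chain via Wildmere Group plc → Ashford Holdings Ltd (R3): 100% × 87% × 14% = 12.18% of Copperline Foods Inc.
Chain via Redpoint Media Ltd → Oakhollow Textiles S.p.A. (R3): 100% × 82% × 43% = 35.26% of Copperline Foods Inc.
Chain via Bluewater Ventures LLC → Vantage Services GmbH (R3): 33% × 44% × 29% = 4.2108% of Copperline Foods Inc.
Aggregating (R1): 12.18% + 35.26% + 4.2108% = 51.6508%.

51.6508%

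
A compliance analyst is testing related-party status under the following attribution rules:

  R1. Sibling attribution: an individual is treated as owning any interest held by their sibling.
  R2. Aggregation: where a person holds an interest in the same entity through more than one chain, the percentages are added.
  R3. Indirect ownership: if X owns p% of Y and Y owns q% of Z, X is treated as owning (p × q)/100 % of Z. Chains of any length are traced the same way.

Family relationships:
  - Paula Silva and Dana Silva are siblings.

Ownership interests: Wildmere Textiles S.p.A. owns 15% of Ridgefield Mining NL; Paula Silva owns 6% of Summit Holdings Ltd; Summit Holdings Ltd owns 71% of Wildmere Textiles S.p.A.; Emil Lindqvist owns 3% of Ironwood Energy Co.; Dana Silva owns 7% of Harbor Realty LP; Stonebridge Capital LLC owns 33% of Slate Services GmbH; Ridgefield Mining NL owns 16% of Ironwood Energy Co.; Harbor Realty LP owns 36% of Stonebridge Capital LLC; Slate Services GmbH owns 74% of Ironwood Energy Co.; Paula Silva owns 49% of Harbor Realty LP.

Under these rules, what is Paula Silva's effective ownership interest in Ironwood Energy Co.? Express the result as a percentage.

5.025312%

By sibling attribution (R1), Paula Silva is treated as also owning Dana Silva's interest in Harbor Realty LP, giving 49% + 7% = 56%.
Chain via Summit Holdings Ltd → Wildmere Textiles S.p.A. → Ridgefield Mining NL (R3): 6% × 71% × 15% × 16% = 0.10224% of Ironwood Energy Co.
Chain via Harbor Realty LP → Stonebridge Capital LLC → Slate Services GmbH (R3): 56% × 36% × 33% × 74% = 4.923072% of Ironwood Energy Co.
Aggregating (R2): 0.10224% + 4.923072% = 5.025312%.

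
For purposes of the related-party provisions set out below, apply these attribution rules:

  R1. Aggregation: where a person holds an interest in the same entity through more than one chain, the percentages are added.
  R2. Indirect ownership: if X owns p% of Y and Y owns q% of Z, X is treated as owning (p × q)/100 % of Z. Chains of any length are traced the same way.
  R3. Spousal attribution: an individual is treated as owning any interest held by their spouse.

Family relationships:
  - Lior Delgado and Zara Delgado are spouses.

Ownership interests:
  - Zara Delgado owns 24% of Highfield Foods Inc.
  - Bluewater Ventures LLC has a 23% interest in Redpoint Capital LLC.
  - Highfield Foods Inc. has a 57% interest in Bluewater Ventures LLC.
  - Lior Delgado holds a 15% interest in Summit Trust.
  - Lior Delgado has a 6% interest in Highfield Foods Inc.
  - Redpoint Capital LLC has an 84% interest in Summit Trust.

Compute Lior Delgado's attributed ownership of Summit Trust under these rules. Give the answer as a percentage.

By spousal attribution (R3), Lior Delgado is treated as also owning Zara Delgado's interest in Highfield Foods Inc, giving 6% + 24% = 30%.
Chain via Highfield Foods Inc. → Bluewater Ventures LLC → Redpoint Capital LLC (R2): 30% × 57% × 23% × 84% = 3.30372% of Summit Trust.
Direct interest in Summit Trust: 15%.
Aggregating (R1): 3.30372% + 15% = 18.30372%.

18.30372%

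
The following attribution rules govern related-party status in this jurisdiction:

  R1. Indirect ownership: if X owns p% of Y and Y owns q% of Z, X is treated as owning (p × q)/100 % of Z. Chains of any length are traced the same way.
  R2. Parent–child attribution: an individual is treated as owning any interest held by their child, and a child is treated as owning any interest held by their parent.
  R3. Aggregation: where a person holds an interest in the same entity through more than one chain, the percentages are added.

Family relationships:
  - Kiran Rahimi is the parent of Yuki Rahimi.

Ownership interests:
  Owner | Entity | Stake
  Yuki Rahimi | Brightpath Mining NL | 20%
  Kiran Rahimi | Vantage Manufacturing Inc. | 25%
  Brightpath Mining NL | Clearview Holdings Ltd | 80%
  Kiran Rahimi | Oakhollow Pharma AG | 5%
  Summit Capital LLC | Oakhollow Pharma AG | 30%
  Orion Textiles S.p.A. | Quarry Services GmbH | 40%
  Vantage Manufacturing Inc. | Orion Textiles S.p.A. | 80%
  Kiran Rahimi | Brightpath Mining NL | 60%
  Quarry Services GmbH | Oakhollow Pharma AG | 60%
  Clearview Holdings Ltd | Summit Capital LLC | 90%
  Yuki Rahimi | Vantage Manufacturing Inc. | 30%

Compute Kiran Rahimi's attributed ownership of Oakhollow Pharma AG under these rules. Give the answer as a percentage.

32.84%

By parent–child attribution (R2), Kiran Rahimi is treated as also owning Yuki Rahimi's interest in Brightpath Mining NL, giving 60% + 20% = 80%.
By parent–child attribution (R2), Kiran Rahimi is treated as also owning Yuki Rahimi's interest in Vantage Manufacturing Inc, giving 25% + 30% = 55%.
Chain via Brightpath Mining NL → Clearview Holdings Ltd → Summit Capital LLC (R1): 80% × 80% × 90% × 30% = 17.28% of Oakhollow Pharma AG.
Chain via Vantage Manufacturing Inc. → Orion Textiles S.p.A. → Quarry Services GmbH (R1): 55% × 80% × 40% × 60% = 10.56% of Oakhollow Pharma AG.
Direct interest in Oakhollow Pharma AG: 5%.
Aggregating (R3): 17.28% + 10.56% + 5% = 32.84%.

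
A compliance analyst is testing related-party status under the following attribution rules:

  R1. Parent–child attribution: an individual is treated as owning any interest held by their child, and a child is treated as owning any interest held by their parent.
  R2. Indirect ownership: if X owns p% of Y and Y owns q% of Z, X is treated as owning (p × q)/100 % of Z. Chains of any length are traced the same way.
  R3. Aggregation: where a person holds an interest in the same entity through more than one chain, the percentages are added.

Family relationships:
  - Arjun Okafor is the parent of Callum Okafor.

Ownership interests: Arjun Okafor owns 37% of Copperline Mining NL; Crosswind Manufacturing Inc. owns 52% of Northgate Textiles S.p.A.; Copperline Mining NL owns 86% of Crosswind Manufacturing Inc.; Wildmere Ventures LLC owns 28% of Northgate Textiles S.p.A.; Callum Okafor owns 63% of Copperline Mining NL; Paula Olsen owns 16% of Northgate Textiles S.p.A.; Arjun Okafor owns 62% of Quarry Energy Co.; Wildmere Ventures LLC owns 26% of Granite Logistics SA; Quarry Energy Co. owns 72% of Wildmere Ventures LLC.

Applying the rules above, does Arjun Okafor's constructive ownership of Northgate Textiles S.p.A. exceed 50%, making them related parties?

Yes

By parent–child attribution (R1), Arjun Okafor is treated as also owning Callum Okafor's interest in Copperline Mining NL, giving 37% + 63% = 100%.
Chain via Quarry Energy Co. → Wildmere Ventures LLC (R2): 62% × 72% × 28% = 12.4992% of Northgate Textiles S.p.A.
Chain via Copperline Mining NL → Crosswind Manufacturing Inc. (R2): 100% × 86% × 52% = 44.72% of Northgate Textiles S.p.A.
Aggregating (R3): 12.4992% + 44.72% = 57.2192%.
57.2192% exceeds the 50% threshold, so Arjun is a related party to Northgate Textiles S.p.A.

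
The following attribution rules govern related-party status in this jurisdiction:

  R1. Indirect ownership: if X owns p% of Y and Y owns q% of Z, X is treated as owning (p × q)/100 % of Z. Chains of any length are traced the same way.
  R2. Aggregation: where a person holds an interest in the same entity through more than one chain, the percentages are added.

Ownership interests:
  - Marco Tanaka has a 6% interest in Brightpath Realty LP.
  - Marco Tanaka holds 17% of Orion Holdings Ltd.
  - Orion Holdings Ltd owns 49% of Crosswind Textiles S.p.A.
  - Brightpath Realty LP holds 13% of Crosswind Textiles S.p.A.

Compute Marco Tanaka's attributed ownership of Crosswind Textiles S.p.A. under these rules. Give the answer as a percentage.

Chain via Brightpath Realty LP (R1): 6% × 13% = 0.78% of Crosswind Textiles S.p.A.
Chain via Orion Holdings Ltd (R1): 17% × 49% = 8.33% of Crosswind Textiles S.p.A.
Aggregating (R2): 0.78% + 8.33% = 9.11%.

9.11%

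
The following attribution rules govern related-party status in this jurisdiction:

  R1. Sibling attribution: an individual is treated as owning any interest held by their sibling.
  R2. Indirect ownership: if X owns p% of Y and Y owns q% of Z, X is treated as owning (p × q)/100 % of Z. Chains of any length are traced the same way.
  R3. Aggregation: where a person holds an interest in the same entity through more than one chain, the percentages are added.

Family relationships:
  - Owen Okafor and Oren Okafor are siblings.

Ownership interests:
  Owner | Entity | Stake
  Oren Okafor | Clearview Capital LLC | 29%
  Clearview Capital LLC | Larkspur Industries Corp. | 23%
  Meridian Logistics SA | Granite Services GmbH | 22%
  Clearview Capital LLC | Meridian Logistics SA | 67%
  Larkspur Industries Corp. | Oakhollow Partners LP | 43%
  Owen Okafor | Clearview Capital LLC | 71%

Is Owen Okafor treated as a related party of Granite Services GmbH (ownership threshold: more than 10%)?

Yes

By sibling attribution (R1), Owen Okafor is treated as also owning Oren Okafor's interest in Clearview Capital LLC, giving 71% + 29% = 100%.
Chain via Clearview Capital LLC → Meridian Logistics SA (R2): 100% × 67% × 22% = 14.74% of Granite Services GmbH.
14.74% exceeds the 10% threshold, so Owen is a related party to Granite Services GmbH.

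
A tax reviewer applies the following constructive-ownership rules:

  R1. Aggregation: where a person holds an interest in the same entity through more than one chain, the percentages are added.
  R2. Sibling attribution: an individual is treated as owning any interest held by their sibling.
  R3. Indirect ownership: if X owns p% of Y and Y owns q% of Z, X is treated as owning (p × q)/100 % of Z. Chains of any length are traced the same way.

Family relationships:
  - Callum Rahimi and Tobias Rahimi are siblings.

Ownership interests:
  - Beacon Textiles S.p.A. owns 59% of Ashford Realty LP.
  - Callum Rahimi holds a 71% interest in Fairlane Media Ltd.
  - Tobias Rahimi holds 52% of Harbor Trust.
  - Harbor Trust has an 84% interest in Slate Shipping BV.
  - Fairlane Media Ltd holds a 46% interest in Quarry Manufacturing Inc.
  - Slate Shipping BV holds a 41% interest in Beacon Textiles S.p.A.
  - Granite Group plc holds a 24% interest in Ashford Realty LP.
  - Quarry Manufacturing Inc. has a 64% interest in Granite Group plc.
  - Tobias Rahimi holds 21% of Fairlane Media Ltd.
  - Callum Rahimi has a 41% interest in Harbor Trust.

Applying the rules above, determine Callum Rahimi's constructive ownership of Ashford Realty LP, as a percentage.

25.39758%

By sibling attribution (R2), Callum Rahimi is treated as also owning Tobias Rahimi's interest in Harbor Trust, giving 41% + 52% = 93%.
By sibling attribution (R2), Callum Rahimi is treated as also owning Tobias Rahimi's interest in Fairlane Media Ltd, giving 71% + 21% = 92%.
Chain via Harbor Trust → Slate Shipping BV → Beacon Textiles S.p.A. (R3): 93% × 84% × 41% × 59% = 18.897228% of Ashford Realty LP.
Chain via Fairlane Media Ltd → Quarry Manufacturing Inc. → Granite Group plc (R3): 92% × 46% × 64% × 24% = 6.500352% of Ashford Realty LP.
Aggregating (R1): 18.897228% + 6.500352% = 25.39758%.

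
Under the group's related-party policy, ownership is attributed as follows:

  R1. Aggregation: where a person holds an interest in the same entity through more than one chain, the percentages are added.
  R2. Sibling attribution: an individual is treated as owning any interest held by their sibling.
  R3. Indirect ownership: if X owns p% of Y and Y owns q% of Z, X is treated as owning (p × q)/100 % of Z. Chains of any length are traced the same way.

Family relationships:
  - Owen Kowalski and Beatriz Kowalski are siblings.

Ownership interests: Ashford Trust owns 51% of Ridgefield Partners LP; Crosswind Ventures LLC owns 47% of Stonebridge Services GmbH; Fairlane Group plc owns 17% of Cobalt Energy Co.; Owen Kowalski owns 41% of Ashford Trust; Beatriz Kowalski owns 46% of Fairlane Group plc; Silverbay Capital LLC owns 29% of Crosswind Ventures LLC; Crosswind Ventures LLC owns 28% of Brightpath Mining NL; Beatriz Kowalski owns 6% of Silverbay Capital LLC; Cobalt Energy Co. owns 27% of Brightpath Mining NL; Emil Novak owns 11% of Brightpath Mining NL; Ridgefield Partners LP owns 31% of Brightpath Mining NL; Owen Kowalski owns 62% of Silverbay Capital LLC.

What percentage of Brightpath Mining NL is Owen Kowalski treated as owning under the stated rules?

By sibling attribution (R2), Owen Kowalski is treated as also owning Beatriz Kowalski's interest in Silverbay Capital LLC, giving 62% + 6% = 68%.
By sibling attribution (R2), Owen Kowalski is treated as owning Beatriz Kowalski's 46% interest in Fairlane Group plc.
Chain via Ashford Trust → Ridgefield Partners LP (R3): 41% × 51% × 31% = 6.4821% of Brightpath Mining NL.
Chain via Silverbay Capital LLC → Crosswind Ventures LLC (R3): 68% × 29% × 28% = 5.5216% of Brightpath Mining NL.
Chain via Fairlane Group plc → Cobalt Energy Co. (R3): 46% × 17% × 27% = 2.1114% of Brightpath Mining NL.
Aggregating (R1): 6.4821% + 5.5216% + 2.1114% = 14.1151%.

14.1151%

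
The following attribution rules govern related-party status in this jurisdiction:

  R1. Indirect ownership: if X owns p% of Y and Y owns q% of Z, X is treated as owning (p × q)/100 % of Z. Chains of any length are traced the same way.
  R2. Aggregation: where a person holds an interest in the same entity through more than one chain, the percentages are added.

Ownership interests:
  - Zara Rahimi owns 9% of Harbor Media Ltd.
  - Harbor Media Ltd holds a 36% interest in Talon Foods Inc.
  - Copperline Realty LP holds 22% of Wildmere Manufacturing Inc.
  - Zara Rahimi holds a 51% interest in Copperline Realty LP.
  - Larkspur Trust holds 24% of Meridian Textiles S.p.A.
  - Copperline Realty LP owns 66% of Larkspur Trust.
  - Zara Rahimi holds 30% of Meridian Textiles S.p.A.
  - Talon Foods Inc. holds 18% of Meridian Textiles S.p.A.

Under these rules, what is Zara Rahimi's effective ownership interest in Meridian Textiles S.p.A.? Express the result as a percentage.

38.6616%

Chain via Harbor Media Ltd → Talon Foods Inc. (R1): 9% × 36% × 18% = 0.5832% of Meridian Textiles S.p.A.
Chain via Copperline Realty LP → Larkspur Trust (R1): 51% × 66% × 24% = 8.0784% of Meridian Textiles S.p.A.
Direct interest in Meridian Textiles S.p.A: 30%.
Aggregating (R2): 0.5832% + 8.0784% + 30% = 38.6616%.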